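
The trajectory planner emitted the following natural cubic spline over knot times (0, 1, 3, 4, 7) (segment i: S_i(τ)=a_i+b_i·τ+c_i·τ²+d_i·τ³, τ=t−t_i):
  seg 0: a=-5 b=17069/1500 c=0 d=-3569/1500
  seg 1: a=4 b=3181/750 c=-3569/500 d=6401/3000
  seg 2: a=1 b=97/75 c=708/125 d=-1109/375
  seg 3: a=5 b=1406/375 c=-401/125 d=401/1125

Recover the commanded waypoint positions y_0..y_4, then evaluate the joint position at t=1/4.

y_0 = S_0(0) = a_0 = -5
y_1 = S_1(0) = a_1 = 4
y_2 = S_2(0) = a_2 = 1
y_3 = S_3(0) = a_3 = 5
y_4 = S_3(3) = -3
t_q=1/4 is in segment 0 (τ=1/4); S_0(τ)=-14031/6400

y_0=-5 y_1=4 y_2=1 y_3=5 y_4=-3
S(1/4) = -14031/6400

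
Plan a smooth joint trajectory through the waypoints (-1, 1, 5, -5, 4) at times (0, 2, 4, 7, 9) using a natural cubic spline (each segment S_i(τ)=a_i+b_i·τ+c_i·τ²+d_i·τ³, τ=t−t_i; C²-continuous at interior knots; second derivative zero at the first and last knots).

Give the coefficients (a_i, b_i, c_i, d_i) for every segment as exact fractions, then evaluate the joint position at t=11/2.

  seg 0: a=-1 b=149/516 c=0 d=367/2064
  seg 1: a=1 b=625/258 c=367/344 d=-1319/2064
  seg 2: a=5 b=-505/516 c=-119/43 d=341/516
  seg 3: a=-5 b=67/258 c=547/172 d=-547/1032
S(11/2) = -639/1376

Δ: Δ0=1, Δ1=2, Δ2=-10/3, Δ3=9/2
row 1: diag=8, rhs=6; c'=1/4, d'=3/4
row 2: denom=10−2·1/4=19/2; d'=(-32−2·3/4)/(19/2)=-67/19
row 3: denom=10−3·6/19=172/19; d'=(47−3·-67/19)/(172/19)=547/86
back: M3=547/86
back: M2=-67/19−6/19·547/86=-238/43
back: M1=3/4−1/4·-238/43=367/172
M: M0=0, M1=367/172, M2=-238/43, M3=547/86, M4=0
seg 0: a=-1, c=M0/2=0, d=(M1−M0)/(6·2)=367/2064, b=Δ0−h0·(2M0+M1)/6=149/516
seg 1: a=1, c=M1/2=367/344, d=(M2−M1)/(6·2)=-1319/2064, b=Δ1−h1·(2M1+M2)/6=625/258
seg 2: a=5, c=M2/2=-119/43, d=(M3−M2)/(6·3)=341/516, b=Δ2−h2·(2M2+M3)/6=-505/516
seg 3: a=-5, c=M3/2=547/172, d=(M4−M3)/(6·2)=-547/1032, b=Δ3−h3·(2M3+M4)/6=67/258
t_q=11/2 → seg 2, τ=3/2; S=5+-505/516·τ+-119/43·τ²+341/516·τ³=-639/1376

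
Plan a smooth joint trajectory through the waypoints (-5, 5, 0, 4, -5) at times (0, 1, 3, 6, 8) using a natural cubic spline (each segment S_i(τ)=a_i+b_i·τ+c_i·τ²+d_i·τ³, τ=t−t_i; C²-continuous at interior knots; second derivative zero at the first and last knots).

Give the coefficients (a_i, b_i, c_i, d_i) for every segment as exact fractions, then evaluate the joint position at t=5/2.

  seg 0: a=-5 b=37855/3036 c=0 d=-7495/3036
  seg 1: a=5 b=7685/1518 c=-7495/1012 d=11005/6072
  seg 2: a=0 b=-2135/759 c=1755/506 d=-3167/4554
  seg 3: a=4 b=-1183/1518 c=-706/253 d=353/759
S(5/2) = 33145/16192

Δ: Δ0=10, Δ1=-5/2, Δ2=4/3, Δ3=-9/2
row 1: diag=6, rhs=-75; c'=1/3, d'=-25/2
row 2: denom=10−2·1/3=28/3; d'=(23−2·-25/2)/(28/3)=36/7
row 3: denom=10−3·9/28=253/28; d'=(-35−3·36/7)/(253/28)=-1412/253
back: M3=-1412/253
back: M2=36/7−9/28·-1412/253=1755/253
back: M1=-25/2−1/3·1755/253=-7495/506
M: M0=0, M1=-7495/506, M2=1755/253, M3=-1412/253, M4=0
seg 0: a=-5, c=M0/2=0, d=(M1−M0)/(6·1)=-7495/3036, b=Δ0−h0·(2M0+M1)/6=37855/3036
seg 1: a=5, c=M1/2=-7495/1012, d=(M2−M1)/(6·2)=11005/6072, b=Δ1−h1·(2M1+M2)/6=7685/1518
seg 2: a=0, c=M2/2=1755/506, d=(M3−M2)/(6·3)=-3167/4554, b=Δ2−h2·(2M2+M3)/6=-2135/759
seg 3: a=4, c=M3/2=-706/253, d=(M4−M3)/(6·2)=353/759, b=Δ3−h3·(2M3+M4)/6=-1183/1518
t_q=5/2 → seg 1, τ=3/2; S=5+7685/1518·τ+-7495/1012·τ²+11005/6072·τ³=33145/16192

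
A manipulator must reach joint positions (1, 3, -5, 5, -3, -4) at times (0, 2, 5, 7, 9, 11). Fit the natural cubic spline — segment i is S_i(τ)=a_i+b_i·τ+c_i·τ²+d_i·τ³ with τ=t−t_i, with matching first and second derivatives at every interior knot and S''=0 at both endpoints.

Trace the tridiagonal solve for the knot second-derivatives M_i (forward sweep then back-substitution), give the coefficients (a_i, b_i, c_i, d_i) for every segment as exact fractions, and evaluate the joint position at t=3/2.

  seg 0: a=1 b=1952/771 c=0 d=-1181/3084
  seg 1: a=3 b=-1591/771 c=-1181/514 d=3233/4626
  seg 2: a=-5 b=4657/1542 c=1026/257 d=-9259/6168
  seg 3: a=5 b=752/771 c=-5155/1028 d=7793/6168
  seg 4: a=-3 b=-6047/1542 c=1319/514 d=-1319/3084
S(3/2) = 28827/8224

Δ: Δ0=1, Δ1=-8/3, Δ2=5, Δ3=-4, Δ4=-1/2
row 1: diag=10, rhs=-22; c'=3/10, d'=-11/5
row 2: denom=10−3·3/10=91/10; d'=(46−3·-11/5)/(91/10)=526/91
row 3: denom=8−2·20/91=688/91; d'=(-54−2·526/91)/(688/91)=-2983/344
row 4: denom=8−2·91/344=1285/172; d'=(21−2·-2983/344)/(1285/172)=1319/257
back: M4=1319/257
back: M3=-2983/344−91/344·1319/257=-5155/514
back: M2=526/91−20/91·-5155/514=2052/257
back: M1=-11/5−3/10·2052/257=-1181/257
M: M0=0, M1=-1181/257, M2=2052/257, M3=-5155/514, M4=1319/257, M5=0
seg 0: a=1, c=M0/2=0, d=(M1−M0)/(6·2)=-1181/3084, b=Δ0−h0·(2M0+M1)/6=1952/771
seg 1: a=3, c=M1/2=-1181/514, d=(M2−M1)/(6·3)=3233/4626, b=Δ1−h1·(2M1+M2)/6=-1591/771
seg 2: a=-5, c=M2/2=1026/257, d=(M3−M2)/(6·2)=-9259/6168, b=Δ2−h2·(2M2+M3)/6=4657/1542
seg 3: a=5, c=M3/2=-5155/1028, d=(M4−M3)/(6·2)=7793/6168, b=Δ3−h3·(2M3+M4)/6=752/771
seg 4: a=-3, c=M4/2=1319/514, d=(M5−M4)/(6·2)=-1319/3084, b=Δ4−h4·(2M4+M5)/6=-6047/1542
t_q=3/2 → seg 0, τ=3/2; S=1+1952/771·τ+0·τ²+-1181/3084·τ³=28827/8224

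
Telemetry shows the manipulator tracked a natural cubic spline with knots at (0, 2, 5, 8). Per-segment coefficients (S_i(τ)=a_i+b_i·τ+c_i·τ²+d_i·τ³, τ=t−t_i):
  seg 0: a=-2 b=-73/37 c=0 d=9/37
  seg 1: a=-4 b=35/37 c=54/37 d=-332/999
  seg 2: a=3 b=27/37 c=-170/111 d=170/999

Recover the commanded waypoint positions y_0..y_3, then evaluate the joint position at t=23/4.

y_0 = S_0(0) = a_0 = -2
y_1 = S_1(0) = a_1 = -4
y_2 = S_2(0) = a_2 = 3
y_3 = S_2(3) = -4
t_q=23/4 is in segment 2 (τ=3/4); S_2(τ)=3265/1184

y_0=-2 y_1=-4 y_2=3 y_3=-4
S(23/4) = 3265/1184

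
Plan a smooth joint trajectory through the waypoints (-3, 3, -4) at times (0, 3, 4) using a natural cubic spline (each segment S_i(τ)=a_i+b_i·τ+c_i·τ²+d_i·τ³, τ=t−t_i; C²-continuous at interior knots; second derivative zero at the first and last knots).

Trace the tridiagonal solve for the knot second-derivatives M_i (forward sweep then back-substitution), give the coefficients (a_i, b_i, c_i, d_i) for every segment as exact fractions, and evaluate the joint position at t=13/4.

  seg 0: a=-3 b=43/8 c=0 d=-3/8
  seg 1: a=3 b=-19/4 c=-27/8 d=9/8
S(13/4) = 829/512

Δ: Δ0=2, Δ1=-7
row 1: diag=8, rhs=-54; c'=1/8, d'=-27/4
back: M1=-27/4
M: M0=0, M1=-27/4, M2=0
seg 0: a=-3, c=M0/2=0, d=(M1−M0)/(6·3)=-3/8, b=Δ0−h0·(2M0+M1)/6=43/8
seg 1: a=3, c=M1/2=-27/8, d=(M2−M1)/(6·1)=9/8, b=Δ1−h1·(2M1+M2)/6=-19/4
t_q=13/4 → seg 1, τ=1/4; S=3+-19/4·τ+-27/8·τ²+9/8·τ³=829/512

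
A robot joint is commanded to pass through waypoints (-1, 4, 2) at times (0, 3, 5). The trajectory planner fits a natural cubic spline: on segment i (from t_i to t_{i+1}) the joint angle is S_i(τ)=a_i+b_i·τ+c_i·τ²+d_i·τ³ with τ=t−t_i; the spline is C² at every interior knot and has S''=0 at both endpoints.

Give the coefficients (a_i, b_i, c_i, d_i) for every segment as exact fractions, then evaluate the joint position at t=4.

  seg 0: a=-1 b=37/15 c=0 d=-4/45
  seg 1: a=4 b=1/15 c=-4/5 d=2/15
S(4) = 17/5

Δ: Δ0=5/3, Δ1=-1
row 1: diag=10, rhs=-16; c'=1/5, d'=-8/5
back: M1=-8/5
M: M0=0, M1=-8/5, M2=0
seg 0: a=-1, c=M0/2=0, d=(M1−M0)/(6·3)=-4/45, b=Δ0−h0·(2M0+M1)/6=37/15
seg 1: a=4, c=M1/2=-4/5, d=(M2−M1)/(6·2)=2/15, b=Δ1−h1·(2M1+M2)/6=1/15
t_q=4 → seg 1, τ=1; S=4+1/15·τ+-4/5·τ²+2/15·τ³=17/5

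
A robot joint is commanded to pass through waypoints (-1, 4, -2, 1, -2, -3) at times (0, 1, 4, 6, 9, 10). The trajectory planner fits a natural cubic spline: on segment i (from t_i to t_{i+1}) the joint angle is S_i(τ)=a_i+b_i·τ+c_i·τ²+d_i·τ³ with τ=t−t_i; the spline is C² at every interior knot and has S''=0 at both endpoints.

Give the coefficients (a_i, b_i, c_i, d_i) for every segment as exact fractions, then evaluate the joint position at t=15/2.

Δ: Δ0=5, Δ1=-2, Δ2=3/2, Δ3=-1, Δ4=-1
row 1: diag=8, rhs=-42; c'=3/8, d'=-21/4
row 2: denom=10−3·3/8=71/8; d'=(21−3·-21/4)/(71/8)=294/71
row 3: denom=10−2·16/71=678/71; d'=(-15−2·294/71)/(678/71)=-551/226
row 4: denom=8−3·71/226=1595/226; d'=(0−3·-551/226)/(1595/226)=57/55
back: M4=57/55
back: M3=-551/226−71/226·57/55=-152/55
back: M2=294/71−16/71·-152/55=262/55
back: M1=-21/4−3/8·262/55=-387/55
M: M0=0, M1=-387/55, M2=262/55, M3=-152/55, M4=57/55, M5=0
seg 0: a=-1, c=M0/2=0, d=(M1−M0)/(6·1)=-129/110, b=Δ0−h0·(2M0+M1)/6=679/110
seg 1: a=4, c=M1/2=-387/110, d=(M2−M1)/(6·3)=59/90, b=Δ1−h1·(2M1+M2)/6=146/55
seg 2: a=-2, c=M2/2=131/55, d=(M3−M2)/(6·2)=-69/110, b=Δ2−h2·(2M2+M3)/6=-83/110
seg 3: a=1, c=M3/2=-76/55, d=(M4−M3)/(6·3)=19/90, b=Δ3−h3·(2M3+M4)/6=137/110
seg 4: a=-2, c=M4/2=57/110, d=(M5−M4)/(6·1)=-19/110, b=Δ4−h4·(2M4+M5)/6=-74/55
t_q=15/2 → seg 3, τ=3/2; S=1+137/110·τ+-76/55·τ²+19/90·τ³=83/176

  seg 0: a=-1 b=679/110 c=0 d=-129/110
  seg 1: a=4 b=146/55 c=-387/110 d=59/90
  seg 2: a=-2 b=-83/110 c=131/55 d=-69/110
  seg 3: a=1 b=137/110 c=-76/55 d=19/90
  seg 4: a=-2 b=-74/55 c=57/110 d=-19/110
S(15/2) = 83/176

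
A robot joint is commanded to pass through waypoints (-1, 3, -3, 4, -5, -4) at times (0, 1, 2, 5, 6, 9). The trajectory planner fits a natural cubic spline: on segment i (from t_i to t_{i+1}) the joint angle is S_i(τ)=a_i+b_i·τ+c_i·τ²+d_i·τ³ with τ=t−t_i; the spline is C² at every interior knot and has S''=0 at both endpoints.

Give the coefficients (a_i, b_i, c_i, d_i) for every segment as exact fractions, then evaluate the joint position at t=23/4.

  seg 0: a=-1 b=787/111 c=0 d=-343/111
  seg 1: a=3 b=-242/111 c=-343/37 d=605/111
  seg 2: a=-3 b=-485/111 c=262/37 d=-538/333
  seg 3: a=4 b=-611/111 c=-276/37 d=440/111
  seg 4: a=-5 b=-947/111 c=164/37 d=-164/333
S(23/4) = -785/296

Δ: Δ0=4, Δ1=-6, Δ2=7/3, Δ3=-9, Δ4=1/3
row 1: diag=4, rhs=-60; c'=1/4, d'=-15
row 2: denom=8−1·1/4=31/4; d'=(50−1·-15)/(31/4)=260/31
row 3: denom=8−3·12/31=212/31; d'=(-68−3·260/31)/(212/31)=-722/53
row 4: denom=8−1·31/212=1665/212; d'=(56−1·-722/53)/(1665/212)=328/37
back: M4=328/37
back: M3=-722/53−31/212·328/37=-552/37
back: M2=260/31−12/31·-552/37=524/37
back: M1=-15−1/4·524/37=-686/37
M: M0=0, M1=-686/37, M2=524/37, M3=-552/37, M4=328/37, M5=0
seg 0: a=-1, c=M0/2=0, d=(M1−M0)/(6·1)=-343/111, b=Δ0−h0·(2M0+M1)/6=787/111
seg 1: a=3, c=M1/2=-343/37, d=(M2−M1)/(6·1)=605/111, b=Δ1−h1·(2M1+M2)/6=-242/111
seg 2: a=-3, c=M2/2=262/37, d=(M3−M2)/(6·3)=-538/333, b=Δ2−h2·(2M2+M3)/6=-485/111
seg 3: a=4, c=M3/2=-276/37, d=(M4−M3)/(6·1)=440/111, b=Δ3−h3·(2M3+M4)/6=-611/111
seg 4: a=-5, c=M4/2=164/37, d=(M5−M4)/(6·3)=-164/333, b=Δ4−h4·(2M4+M5)/6=-947/111
t_q=23/4 → seg 3, τ=3/4; S=4+-611/111·τ+-276/37·τ²+440/111·τ³=-785/296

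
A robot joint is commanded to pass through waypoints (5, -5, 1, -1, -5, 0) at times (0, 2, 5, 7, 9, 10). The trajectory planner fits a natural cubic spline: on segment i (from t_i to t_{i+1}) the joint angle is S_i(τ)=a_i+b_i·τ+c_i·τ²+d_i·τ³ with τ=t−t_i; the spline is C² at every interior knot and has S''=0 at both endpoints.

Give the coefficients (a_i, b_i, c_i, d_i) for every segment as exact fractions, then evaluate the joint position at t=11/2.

Δ: Δ0=-5, Δ1=2, Δ2=-1, Δ3=-2, Δ4=5
row 1: diag=10, rhs=42; c'=3/10, d'=21/5
row 2: denom=10−3·3/10=91/10; d'=(-18−3·21/5)/(91/10)=-306/91
row 3: denom=8−2·20/91=688/91; d'=(-6−2·-306/91)/(688/91)=33/344
row 4: denom=6−2·91/344=941/172; d'=(42−2·33/344)/(941/172)=7191/941
back: M4=7191/941
back: M3=33/344−91/344·7191/941=-1812/941
back: M2=-306/91−20/91·-1812/941=-2766/941
back: M1=21/5−3/10·-2766/941=4782/941
M: M0=0, M1=4782/941, M2=-2766/941, M3=-1812/941, M4=7191/941, M5=0
seg 0: a=5, c=M0/2=0, d=(M1−M0)/(6·2)=797/1882, b=Δ0−h0·(2M0+M1)/6=-6299/941
seg 1: a=-5, c=M1/2=2391/941, d=(M2−M1)/(6·3)=-1258/2823, b=Δ1−h1·(2M1+M2)/6=-1517/941
seg 2: a=1, c=M2/2=-1383/941, d=(M3−M2)/(6·2)=159/1882, b=Δ2−h2·(2M2+M3)/6=1507/941
seg 3: a=-1, c=M3/2=-906/941, d=(M4−M3)/(6·2)=3001/3764, b=Δ3−h3·(2M3+M4)/6=-3071/941
seg 4: a=-5, c=M4/2=7191/1882, d=(M5−M4)/(6·1)=-2397/1882, b=Δ4−h4·(2M4+M5)/6=2308/941
t_q=11/2 → seg 2, τ=1/2; S=1+1507/941·τ+-1383/941·τ²+159/1882·τ³=21739/15056

  seg 0: a=5 b=-6299/941 c=0 d=797/1882
  seg 1: a=-5 b=-1517/941 c=2391/941 d=-1258/2823
  seg 2: a=1 b=1507/941 c=-1383/941 d=159/1882
  seg 3: a=-1 b=-3071/941 c=-906/941 d=3001/3764
  seg 4: a=-5 b=2308/941 c=7191/1882 d=-2397/1882
S(11/2) = 21739/15056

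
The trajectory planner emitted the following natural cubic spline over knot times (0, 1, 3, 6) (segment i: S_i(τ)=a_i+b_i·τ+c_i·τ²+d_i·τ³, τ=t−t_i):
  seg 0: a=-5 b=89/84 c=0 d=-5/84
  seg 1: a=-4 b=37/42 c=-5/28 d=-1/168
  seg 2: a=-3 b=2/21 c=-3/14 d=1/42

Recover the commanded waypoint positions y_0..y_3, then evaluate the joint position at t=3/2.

y_0 = S_0(0) = a_0 = -5
y_1 = S_1(0) = a_1 = -4
y_2 = S_2(0) = a_2 = -3
y_3 = S_2(3) = -4
t_q=3/2 is in segment 1 (τ=1/2); S_1(τ)=-1615/448

y_0=-5 y_1=-4 y_2=-3 y_3=-4
S(3/2) = -1615/448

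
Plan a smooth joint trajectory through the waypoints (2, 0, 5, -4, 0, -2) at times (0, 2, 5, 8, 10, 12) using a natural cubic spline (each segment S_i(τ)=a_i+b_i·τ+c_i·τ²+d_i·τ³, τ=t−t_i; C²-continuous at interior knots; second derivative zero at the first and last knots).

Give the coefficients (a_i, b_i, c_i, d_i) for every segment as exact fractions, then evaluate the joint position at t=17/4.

Δ: Δ0=-1, Δ1=5/3, Δ2=-3, Δ3=2, Δ4=-1
row 1: diag=10, rhs=16; c'=3/10, d'=8/5
row 2: denom=12−3·3/10=111/10; d'=(-28−3·8/5)/(111/10)=-328/111
row 3: denom=10−3·10/37=340/37; d'=(30−3·-328/111)/(340/37)=719/170
row 4: denom=8−2·37/170=643/85; d'=(-18−2·719/170)/(643/85)=-2249/643
back: M4=-2249/643
back: M3=719/170−37/170·-2249/643=3209/643
back: M2=-328/111−10/37·3209/643=-8302/1929
back: M1=8/5−3/10·-8302/1929=1859/643
M: M0=0, M1=1859/643, M2=-8302/1929, M3=3209/643, M4=-2249/643, M5=0
seg 0: a=2, c=M0/2=0, d=(M1−M0)/(6·2)=1859/7716, b=Δ0−h0·(2M0+M1)/6=-3788/1929
seg 1: a=0, c=M1/2=1859/1286, d=(M2−M1)/(6·3)=-13879/34722, b=Δ1−h1·(2M1+M2)/6=1789/1929
seg 2: a=5, c=M2/2=-4151/1929, d=(M3−M2)/(6·3)=17929/34722, b=Δ2−h2·(2M2+M3)/6=-4597/3858
seg 3: a=-4, c=M3/2=3209/1286, d=(M4−M3)/(6·2)=-2729/3858, b=Δ3−h3·(2M3+M4)/6=-311/1929
seg 4: a=0, c=M4/2=-2249/1286, d=(M5−M4)/(6·2)=2249/7716, b=Δ4−h4·(2M4+M5)/6=2569/1929
t_q=17/4 → seg 1, τ=9/4; S=0+1789/1929·τ+1859/1286·τ²+-13879/34722·τ³=399327/82304

  seg 0: a=2 b=-3788/1929 c=0 d=1859/7716
  seg 1: a=0 b=1789/1929 c=1859/1286 d=-13879/34722
  seg 2: a=5 b=-4597/3858 c=-4151/1929 d=17929/34722
  seg 3: a=-4 b=-311/1929 c=3209/1286 d=-2729/3858
  seg 4: a=0 b=2569/1929 c=-2249/1286 d=2249/7716
S(17/4) = 399327/82304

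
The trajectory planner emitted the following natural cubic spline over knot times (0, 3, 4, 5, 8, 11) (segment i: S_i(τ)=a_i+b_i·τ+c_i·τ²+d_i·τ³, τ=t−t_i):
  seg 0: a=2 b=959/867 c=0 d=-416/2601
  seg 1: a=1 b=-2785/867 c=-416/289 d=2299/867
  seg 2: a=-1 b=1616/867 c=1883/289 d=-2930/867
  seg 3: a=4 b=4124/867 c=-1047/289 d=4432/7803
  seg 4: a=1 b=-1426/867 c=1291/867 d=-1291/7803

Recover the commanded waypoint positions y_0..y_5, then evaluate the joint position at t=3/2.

y_0 = S_0(0) = a_0 = 2
y_1 = S_1(0) = a_1 = 1
y_2 = S_2(0) = a_2 = -1
y_3 = S_3(0) = a_3 = 4
y_4 = S_4(0) = a_4 = 1
y_5 = S_4(3) = 5
t_q=3/2 is in segment 0 (τ=3/2); S_0(τ)=1803/578

y_0=2 y_1=1 y_2=-1 y_3=4 y_4=1 y_5=5
S(3/2) = 1803/578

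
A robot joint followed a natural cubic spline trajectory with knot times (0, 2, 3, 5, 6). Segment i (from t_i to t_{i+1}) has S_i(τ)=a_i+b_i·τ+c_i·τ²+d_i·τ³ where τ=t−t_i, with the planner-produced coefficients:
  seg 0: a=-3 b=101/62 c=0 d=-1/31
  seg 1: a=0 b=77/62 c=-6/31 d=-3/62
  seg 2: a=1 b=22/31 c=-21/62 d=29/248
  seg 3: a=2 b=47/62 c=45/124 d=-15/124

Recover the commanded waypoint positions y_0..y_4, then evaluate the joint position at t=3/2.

y_0 = S_0(0) = a_0 = -3
y_1 = S_1(0) = a_1 = 0
y_2 = S_2(0) = a_2 = 1
y_3 = S_3(0) = a_3 = 2
y_4 = S_3(1) = 3
t_q=3/2 is in segment 0 (τ=3/2); S_0(τ)=-165/248

y_0=-3 y_1=0 y_2=1 y_3=2 y_4=3
S(3/2) = -165/248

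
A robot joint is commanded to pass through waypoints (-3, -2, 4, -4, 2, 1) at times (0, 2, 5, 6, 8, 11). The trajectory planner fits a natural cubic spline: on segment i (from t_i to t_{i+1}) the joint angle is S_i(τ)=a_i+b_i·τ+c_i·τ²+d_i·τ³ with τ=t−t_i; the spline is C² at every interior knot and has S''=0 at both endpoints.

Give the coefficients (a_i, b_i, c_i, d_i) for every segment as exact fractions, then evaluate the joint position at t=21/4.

Δ: Δ0=1/2, Δ1=2, Δ2=-8, Δ3=3, Δ4=-1/3
row 1: diag=10, rhs=9; c'=3/10, d'=9/10
row 2: denom=8−3·3/10=71/10; d'=(-60−3·9/10)/(71/10)=-627/71
row 3: denom=6−1·10/71=416/71; d'=(66−1·-627/71)/(416/71)=5313/416
row 4: denom=10−2·71/208=969/104; d'=(-20−2·5313/416)/(969/104)=-9473/1938
back: M4=-9473/1938
back: M3=5313/416−71/208·-9473/1938=27985/1938
back: M2=-627/71−10/71·27985/1938=-10528/969
back: M1=9/10−3/10·-10528/969=2687/646
M: M0=0, M1=2687/646, M2=-10528/969, M3=27985/1938, M4=-9473/1938, M5=0
seg 0: a=-3, c=M0/2=0, d=(M1−M0)/(6·2)=2687/7752, b=Δ0−h0·(2M0+M1)/6=-859/969
seg 1: a=-2, c=M1/2=2687/1292, d=(M2−M1)/(6·3)=-29117/34884, b=Δ1−h1·(2M1+M2)/6=6343/1938
seg 2: a=4, c=M2/2=-5264/969, d=(M3−M2)/(6·1)=5449/1292, b=Δ2−h2·(2M2+M3)/6=-1547/228
seg 3: a=-4, c=M3/2=27985/3876, d=(M4−M3)/(6·2)=-2081/1292, b=Δ3−h3·(2M3+M4)/6=-9685/1938
seg 4: a=2, c=M4/2=-9473/3876, d=(M5−M4)/(6·3)=9473/34884, b=Δ4−h4·(2M4+M5)/6=8827/1938
t_q=21/4 → seg 2, τ=1/4; S=4+-1547/228·τ+-5264/969·τ²+5449/1292·τ³=8835/4352

  seg 0: a=-3 b=-859/969 c=0 d=2687/7752
  seg 1: a=-2 b=6343/1938 c=2687/1292 d=-29117/34884
  seg 2: a=4 b=-1547/228 c=-5264/969 d=5449/1292
  seg 3: a=-4 b=-9685/1938 c=27985/3876 d=-2081/1292
  seg 4: a=2 b=8827/1938 c=-9473/3876 d=9473/34884
S(21/4) = 8835/4352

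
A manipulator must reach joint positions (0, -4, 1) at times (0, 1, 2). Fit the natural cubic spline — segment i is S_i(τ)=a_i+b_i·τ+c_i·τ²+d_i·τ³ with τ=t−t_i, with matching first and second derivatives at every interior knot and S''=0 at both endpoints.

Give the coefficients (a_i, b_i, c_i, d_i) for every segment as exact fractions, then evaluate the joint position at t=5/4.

  seg 0: a=0 b=-25/4 c=0 d=9/4
  seg 1: a=-4 b=1/2 c=27/4 d=-9/4
S(5/4) = -893/256

Δ: Δ0=-4, Δ1=5
row 1: diag=4, rhs=54; c'=1/4, d'=27/2
back: M1=27/2
M: M0=0, M1=27/2, M2=0
seg 0: a=0, c=M0/2=0, d=(M1−M0)/(6·1)=9/4, b=Δ0−h0·(2M0+M1)/6=-25/4
seg 1: a=-4, c=M1/2=27/4, d=(M2−M1)/(6·1)=-9/4, b=Δ1−h1·(2M1+M2)/6=1/2
t_q=5/4 → seg 1, τ=1/4; S=-4+1/2·τ+27/4·τ²+-9/4·τ³=-893/256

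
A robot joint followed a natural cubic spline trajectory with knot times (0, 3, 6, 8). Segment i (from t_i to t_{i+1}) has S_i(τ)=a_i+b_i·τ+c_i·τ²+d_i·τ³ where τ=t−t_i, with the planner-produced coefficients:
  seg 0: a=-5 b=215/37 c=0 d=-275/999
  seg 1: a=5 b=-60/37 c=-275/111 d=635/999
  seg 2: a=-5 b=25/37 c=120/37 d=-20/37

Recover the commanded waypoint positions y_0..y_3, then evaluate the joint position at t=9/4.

y_0=-5 y_1=5 y_2=-5 y_3=5
S(9/4) = 11695/2368

y_0 = S_0(0) = a_0 = -5
y_1 = S_1(0) = a_1 = 5
y_2 = S_2(0) = a_2 = -5
y_3 = S_2(2) = 5
t_q=9/4 is in segment 0 (τ=9/4); S_0(τ)=11695/2368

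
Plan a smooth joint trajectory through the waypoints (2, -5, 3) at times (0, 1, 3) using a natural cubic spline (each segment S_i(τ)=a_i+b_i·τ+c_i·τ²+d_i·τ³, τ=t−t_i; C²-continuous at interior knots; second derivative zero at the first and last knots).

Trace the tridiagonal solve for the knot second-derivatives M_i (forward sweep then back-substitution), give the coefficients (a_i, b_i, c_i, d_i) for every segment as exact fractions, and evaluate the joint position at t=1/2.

Δ: Δ0=-7, Δ1=4
row 1: diag=6, rhs=66; c'=1/3, d'=11
back: M1=11
M: M0=0, M1=11, M2=0
seg 0: a=2, c=M0/2=0, d=(M1−M0)/(6·1)=11/6, b=Δ0−h0·(2M0+M1)/6=-53/6
seg 1: a=-5, c=M1/2=11/2, d=(M2−M1)/(6·2)=-11/12, b=Δ1−h1·(2M1+M2)/6=-10/3
t_q=1/2 → seg 0, τ=1/2; S=2+-53/6·τ+0·τ²+11/6·τ³=-35/16

  seg 0: a=2 b=-53/6 c=0 d=11/6
  seg 1: a=-5 b=-10/3 c=11/2 d=-11/12
S(1/2) = -35/16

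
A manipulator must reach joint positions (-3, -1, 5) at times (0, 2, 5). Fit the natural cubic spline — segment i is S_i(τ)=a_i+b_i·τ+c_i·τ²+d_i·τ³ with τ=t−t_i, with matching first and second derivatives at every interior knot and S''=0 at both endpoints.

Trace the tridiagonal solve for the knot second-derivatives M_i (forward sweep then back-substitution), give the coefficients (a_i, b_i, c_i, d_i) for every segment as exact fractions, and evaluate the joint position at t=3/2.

  seg 0: a=-3 b=4/5 c=0 d=1/20
  seg 1: a=-1 b=7/5 c=3/10 d=-1/30
S(3/2) = -261/160

Δ: Δ0=1, Δ1=2
row 1: diag=10, rhs=6; c'=3/10, d'=3/5
back: M1=3/5
M: M0=0, M1=3/5, M2=0
seg 0: a=-3, c=M0/2=0, d=(M1−M0)/(6·2)=1/20, b=Δ0−h0·(2M0+M1)/6=4/5
seg 1: a=-1, c=M1/2=3/10, d=(M2−M1)/(6·3)=-1/30, b=Δ1−h1·(2M1+M2)/6=7/5
t_q=3/2 → seg 0, τ=3/2; S=-3+4/5·τ+0·τ²+1/20·τ³=-261/160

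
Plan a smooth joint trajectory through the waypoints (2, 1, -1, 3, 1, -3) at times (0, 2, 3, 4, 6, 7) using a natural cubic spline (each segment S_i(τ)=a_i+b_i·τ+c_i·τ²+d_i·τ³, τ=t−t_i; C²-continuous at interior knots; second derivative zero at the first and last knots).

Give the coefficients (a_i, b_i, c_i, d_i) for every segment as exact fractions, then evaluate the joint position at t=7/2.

  seg 0: a=2 b=16/25 c=0 d=-57/200
  seg 1: a=1 b=-139/50 c=-171/100 d=249/100
  seg 2: a=-1 b=127/100 c=144/25 d=-303/100
  seg 3: a=3 b=37/10 c=-333/100 d=49/100
  seg 4: a=1 b=-187/50 c=-39/100 d=13/100
S(7/2) = 557/800

Δ: Δ0=-1/2, Δ1=-2, Δ2=4, Δ3=-1, Δ4=-4
row 1: diag=6, rhs=-9; c'=1/6, d'=-3/2
row 2: denom=4−1·1/6=23/6; d'=(36−1·-3/2)/(23/6)=225/23
row 3: denom=6−1·6/23=132/23; d'=(-30−1·225/23)/(132/23)=-305/44
row 4: denom=6−2·23/66=175/33; d'=(-18−2·-305/44)/(175/33)=-39/50
back: M4=-39/50
back: M3=-305/44−23/66·-39/50=-333/50
back: M2=225/23−6/23·-333/50=288/25
back: M1=-3/2−1/6·288/25=-171/50
M: M0=0, M1=-171/50, M2=288/25, M3=-333/50, M4=-39/50, M5=0
seg 0: a=2, c=M0/2=0, d=(M1−M0)/(6·2)=-57/200, b=Δ0−h0·(2M0+M1)/6=16/25
seg 1: a=1, c=M1/2=-171/100, d=(M2−M1)/(6·1)=249/100, b=Δ1−h1·(2M1+M2)/6=-139/50
seg 2: a=-1, c=M2/2=144/25, d=(M3−M2)/(6·1)=-303/100, b=Δ2−h2·(2M2+M3)/6=127/100
seg 3: a=3, c=M3/2=-333/100, d=(M4−M3)/(6·2)=49/100, b=Δ3−h3·(2M3+M4)/6=37/10
seg 4: a=1, c=M4/2=-39/100, d=(M5−M4)/(6·1)=13/100, b=Δ4−h4·(2M4+M5)/6=-187/50
t_q=7/2 → seg 2, τ=1/2; S=-1+127/100·τ+144/25·τ²+-303/100·τ³=557/800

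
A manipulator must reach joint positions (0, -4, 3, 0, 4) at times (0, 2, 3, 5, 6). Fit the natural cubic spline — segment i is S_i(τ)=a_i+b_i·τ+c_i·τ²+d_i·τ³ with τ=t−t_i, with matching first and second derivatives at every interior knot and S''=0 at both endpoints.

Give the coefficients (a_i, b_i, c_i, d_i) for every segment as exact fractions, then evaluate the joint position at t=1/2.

Δ: Δ0=-2, Δ1=7, Δ2=-3/2, Δ3=4
row 1: diag=6, rhs=54; c'=1/6, d'=9
row 2: denom=6−1·1/6=35/6; d'=(-51−1·9)/(35/6)=-72/7
row 3: denom=6−2·12/35=186/35; d'=(33−2·-72/7)/(186/35)=625/62
back: M3=625/62
back: M2=-72/7−12/35·625/62=-426/31
back: M1=9−1/6·-426/31=350/31
M: M0=0, M1=350/31, M2=-426/31, M3=625/62, M4=0
seg 0: a=0, c=M0/2=0, d=(M1−M0)/(6·2)=175/186, b=Δ0−h0·(2M0+M1)/6=-536/93
seg 1: a=-4, c=M1/2=175/31, d=(M2−M1)/(6·1)=-388/93, b=Δ1−h1·(2M1+M2)/6=514/93
seg 2: a=3, c=M2/2=-213/31, d=(M3−M2)/(6·2)=1477/744, b=Δ2−h2·(2M2+M3)/6=400/93
seg 3: a=0, c=M3/2=625/124, d=(M4−M3)/(6·1)=-625/372, b=Δ3−h3·(2M3+M4)/6=119/186
t_q=1/2 → seg 0, τ=1/2; S=0+-536/93·τ+0·τ²+175/186·τ³=-1371/496

  seg 0: a=0 b=-536/93 c=0 d=175/186
  seg 1: a=-4 b=514/93 c=175/31 d=-388/93
  seg 2: a=3 b=400/93 c=-213/31 d=1477/744
  seg 3: a=0 b=119/186 c=625/124 d=-625/372
S(1/2) = -1371/496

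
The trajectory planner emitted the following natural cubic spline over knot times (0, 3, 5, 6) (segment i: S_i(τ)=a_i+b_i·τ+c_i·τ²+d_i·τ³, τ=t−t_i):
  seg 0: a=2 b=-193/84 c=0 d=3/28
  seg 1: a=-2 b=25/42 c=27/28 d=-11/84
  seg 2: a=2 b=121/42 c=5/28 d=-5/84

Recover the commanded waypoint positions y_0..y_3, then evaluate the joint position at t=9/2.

y_0=2 y_1=-2 y_2=2 y_3=5
S(9/2) = 139/224

y_0 = S_0(0) = a_0 = 2
y_1 = S_1(0) = a_1 = -2
y_2 = S_2(0) = a_2 = 2
y_3 = S_2(1) = 5
t_q=9/2 is in segment 1 (τ=3/2); S_1(τ)=139/224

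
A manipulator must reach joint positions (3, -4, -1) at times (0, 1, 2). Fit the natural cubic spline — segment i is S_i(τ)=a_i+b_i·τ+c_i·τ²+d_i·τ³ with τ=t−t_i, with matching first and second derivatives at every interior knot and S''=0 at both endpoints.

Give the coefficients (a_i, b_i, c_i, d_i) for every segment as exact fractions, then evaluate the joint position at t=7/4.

  seg 0: a=3 b=-19/2 c=0 d=5/2
  seg 1: a=-4 b=-2 c=15/2 d=-5/2
S(7/4) = -299/128

Δ: Δ0=-7, Δ1=3
row 1: diag=4, rhs=60; c'=1/4, d'=15
back: M1=15
M: M0=0, M1=15, M2=0
seg 0: a=3, c=M0/2=0, d=(M1−M0)/(6·1)=5/2, b=Δ0−h0·(2M0+M1)/6=-19/2
seg 1: a=-4, c=M1/2=15/2, d=(M2−M1)/(6·1)=-5/2, b=Δ1−h1·(2M1+M2)/6=-2
t_q=7/4 → seg 1, τ=3/4; S=-4+-2·τ+15/2·τ²+-5/2·τ³=-299/128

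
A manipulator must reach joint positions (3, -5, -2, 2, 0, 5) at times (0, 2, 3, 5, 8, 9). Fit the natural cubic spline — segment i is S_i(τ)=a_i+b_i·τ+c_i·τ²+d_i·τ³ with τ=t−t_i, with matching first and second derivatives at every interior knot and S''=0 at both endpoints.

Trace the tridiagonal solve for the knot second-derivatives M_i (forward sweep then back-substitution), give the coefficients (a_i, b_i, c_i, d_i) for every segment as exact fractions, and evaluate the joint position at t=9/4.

  seg 0: a=3 b=-44030/6879 c=0 d=8257/13758
  seg 1: a=-5 b=5512/6879 c=8257/2293 d=-9646/6879
  seg 2: a=-2 b=26116/6879 c=-1389/2293 d=-1006/6879
  seg 3: a=2 b=-2624/6879 c=-3401/2293 d=1061/2293
  seg 4: a=0 b=22099/6879 c=6148/2293 d=-6148/6879
S(9/4) = -337275/73376

Δ: Δ0=-4, Δ1=3, Δ2=2, Δ3=-2/3, Δ4=5
row 1: diag=6, rhs=42; c'=1/6, d'=7
row 2: denom=6−1·1/6=35/6; d'=(-6−1·7)/(35/6)=-78/35
row 3: denom=10−2·12/35=326/35; d'=(-16−2·-78/35)/(326/35)=-202/163
row 4: denom=8−3·105/326=2293/326; d'=(34−3·-202/163)/(2293/326)=12296/2293
back: M4=12296/2293
back: M3=-202/163−105/326·12296/2293=-6802/2293
back: M2=-78/35−12/35·-6802/2293=-2778/2293
back: M1=7−1/6·-2778/2293=16514/2293
M: M0=0, M1=16514/2293, M2=-2778/2293, M3=-6802/2293, M4=12296/2293, M5=0
seg 0: a=3, c=M0/2=0, d=(M1−M0)/(6·2)=8257/13758, b=Δ0−h0·(2M0+M1)/6=-44030/6879
seg 1: a=-5, c=M1/2=8257/2293, d=(M2−M1)/(6·1)=-9646/6879, b=Δ1−h1·(2M1+M2)/6=5512/6879
seg 2: a=-2, c=M2/2=-1389/2293, d=(M3−M2)/(6·2)=-1006/6879, b=Δ2−h2·(2M2+M3)/6=26116/6879
seg 3: a=2, c=M3/2=-3401/2293, d=(M4−M3)/(6·3)=1061/2293, b=Δ3−h3·(2M3+M4)/6=-2624/6879
seg 4: a=0, c=M4/2=6148/2293, d=(M5−M4)/(6·1)=-6148/6879, b=Δ4−h4·(2M4+M5)/6=22099/6879
t_q=9/4 → seg 1, τ=1/4; S=-5+5512/6879·τ+8257/2293·τ²+-9646/6879·τ³=-337275/73376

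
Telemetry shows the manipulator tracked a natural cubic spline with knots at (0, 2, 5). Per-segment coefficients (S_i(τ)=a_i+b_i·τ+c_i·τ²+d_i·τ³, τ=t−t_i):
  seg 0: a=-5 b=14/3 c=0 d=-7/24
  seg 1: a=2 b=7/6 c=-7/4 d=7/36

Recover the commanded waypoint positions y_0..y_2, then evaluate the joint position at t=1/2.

y_0 = S_0(0) = a_0 = -5
y_1 = S_1(0) = a_1 = 2
y_2 = S_1(3) = -5
t_q=1/2 is in segment 0 (τ=1/2); S_0(τ)=-173/64

y_0=-5 y_1=2 y_2=-5
S(1/2) = -173/64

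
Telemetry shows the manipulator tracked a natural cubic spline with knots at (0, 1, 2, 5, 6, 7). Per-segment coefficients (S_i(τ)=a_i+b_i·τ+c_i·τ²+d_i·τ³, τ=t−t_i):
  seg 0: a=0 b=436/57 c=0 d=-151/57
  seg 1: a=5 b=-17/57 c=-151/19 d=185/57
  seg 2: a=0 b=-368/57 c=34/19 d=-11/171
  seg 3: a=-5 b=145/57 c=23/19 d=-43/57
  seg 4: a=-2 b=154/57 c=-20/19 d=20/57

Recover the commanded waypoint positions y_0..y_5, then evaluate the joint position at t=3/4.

y_0 = S_0(0) = a_0 = 0
y_1 = S_1(0) = a_1 = 5
y_2 = S_2(0) = a_2 = 0
y_3 = S_3(0) = a_3 = -5
y_4 = S_4(0) = a_4 = -2
y_5 = S_4(1) = 0
t_q=3/4 is in segment 0 (τ=3/4); S_0(τ)=5617/1216

y_0=0 y_1=5 y_2=0 y_3=-5 y_4=-2 y_5=0
S(3/4) = 5617/1216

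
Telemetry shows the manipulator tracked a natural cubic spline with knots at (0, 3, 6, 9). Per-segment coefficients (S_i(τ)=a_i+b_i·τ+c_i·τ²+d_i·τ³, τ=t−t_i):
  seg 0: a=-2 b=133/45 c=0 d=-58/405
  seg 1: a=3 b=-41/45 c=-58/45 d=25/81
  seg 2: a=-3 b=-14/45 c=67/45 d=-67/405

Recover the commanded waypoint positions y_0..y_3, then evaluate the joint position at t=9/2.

y_0=-2 y_1=3 y_2=-3 y_3=5
S(9/2) = -9/40

y_0 = S_0(0) = a_0 = -2
y_1 = S_1(0) = a_1 = 3
y_2 = S_2(0) = a_2 = -3
y_3 = S_2(3) = 5
t_q=9/2 is in segment 1 (τ=3/2); S_1(τ)=-9/40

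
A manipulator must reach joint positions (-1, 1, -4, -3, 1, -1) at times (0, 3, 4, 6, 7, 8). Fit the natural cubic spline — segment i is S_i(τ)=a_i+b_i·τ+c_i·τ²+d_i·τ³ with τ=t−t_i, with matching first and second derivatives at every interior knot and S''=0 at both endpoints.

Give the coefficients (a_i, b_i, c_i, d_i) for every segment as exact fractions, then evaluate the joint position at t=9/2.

Δ: Δ0=2/3, Δ1=-5, Δ2=1/2, Δ3=4, Δ4=-2
row 1: diag=8, rhs=-34; c'=1/8, d'=-17/4
row 2: denom=6−1·1/8=47/8; d'=(33−1·-17/4)/(47/8)=298/47
row 3: denom=6−2·16/47=250/47; d'=(21−2·298/47)/(250/47)=391/250
row 4: denom=4−1·47/250=953/250; d'=(-36−1·391/250)/(953/250)=-9391/953
back: M4=-9391/953
back: M3=391/250−47/250·-9391/953=3256/953
back: M2=298/47−16/47·3256/953=4934/953
back: M1=-17/4−1/8·4934/953=-4667/953
M: M0=0, M1=-4667/953, M2=4934/953, M3=3256/953, M4=-9391/953, M5=0
seg 0: a=-1, c=M0/2=0, d=(M1−M0)/(6·3)=-4667/17154, b=Δ0−h0·(2M0+M1)/6=17813/5718
seg 1: a=1, c=M1/2=-4667/1906, d=(M2−M1)/(6·1)=9601/5718, b=Δ1−h1·(2M1+M2)/6=-12095/2859
seg 2: a=-4, c=M2/2=2467/953, d=(M3−M2)/(6·2)=-839/5718, b=Δ2−h2·(2M2+M3)/6=-23389/5718
seg 3: a=-3, c=M3/2=1628/953, d=(M4−M3)/(6·1)=-12647/5718, b=Δ3−h3·(2M3+M4)/6=25751/5718
seg 4: a=1, c=M4/2=-9391/1906, d=(M5−M4)/(6·1)=9391/5718, b=Δ4−h4·(2M4+M5)/6=3673/2859
t_q=9/2 → seg 2, τ=1/2; S=-4+-23389/5718·τ+2467/953·τ²+-839/5718·τ³=-82589/15248

  seg 0: a=-1 b=17813/5718 c=0 d=-4667/17154
  seg 1: a=1 b=-12095/2859 c=-4667/1906 d=9601/5718
  seg 2: a=-4 b=-23389/5718 c=2467/953 d=-839/5718
  seg 3: a=-3 b=25751/5718 c=1628/953 d=-12647/5718
  seg 4: a=1 b=3673/2859 c=-9391/1906 d=9391/5718
S(9/2) = -82589/15248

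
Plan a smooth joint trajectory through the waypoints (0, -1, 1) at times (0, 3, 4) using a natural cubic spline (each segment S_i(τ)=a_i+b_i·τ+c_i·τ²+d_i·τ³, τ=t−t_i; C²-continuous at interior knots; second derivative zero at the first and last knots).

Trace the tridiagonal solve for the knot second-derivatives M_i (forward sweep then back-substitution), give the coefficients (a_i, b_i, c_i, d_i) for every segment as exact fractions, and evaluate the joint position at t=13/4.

  seg 0: a=0 b=-29/24 c=0 d=7/72
  seg 1: a=-1 b=17/12 c=7/8 d=-7/24
S(13/4) = -305/512

Δ: Δ0=-1/3, Δ1=2
row 1: diag=8, rhs=14; c'=1/8, d'=7/4
back: M1=7/4
M: M0=0, M1=7/4, M2=0
seg 0: a=0, c=M0/2=0, d=(M1−M0)/(6·3)=7/72, b=Δ0−h0·(2M0+M1)/6=-29/24
seg 1: a=-1, c=M1/2=7/8, d=(M2−M1)/(6·1)=-7/24, b=Δ1−h1·(2M1+M2)/6=17/12
t_q=13/4 → seg 1, τ=1/4; S=-1+17/12·τ+7/8·τ²+-7/24·τ³=-305/512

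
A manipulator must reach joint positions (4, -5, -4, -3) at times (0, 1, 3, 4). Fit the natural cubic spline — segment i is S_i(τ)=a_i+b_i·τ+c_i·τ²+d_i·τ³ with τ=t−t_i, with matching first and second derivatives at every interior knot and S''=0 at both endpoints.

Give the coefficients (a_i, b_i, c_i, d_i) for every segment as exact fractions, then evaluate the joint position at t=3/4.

  seg 0: a=4 b=-43/4 c=0 d=7/4
  seg 1: a=-5 b=-11/2 c=21/4 d=-9/8
  seg 2: a=-4 b=2 c=-3/2 d=1/2
S(3/4) = -851/256

Δ: Δ0=-9, Δ1=1/2, Δ2=1
row 1: diag=6, rhs=57; c'=1/3, d'=19/2
row 2: denom=6−2·1/3=16/3; d'=(3−2·19/2)/(16/3)=-3
back: M2=-3
back: M1=19/2−1/3·-3=21/2
M: M0=0, M1=21/2, M2=-3, M3=0
seg 0: a=4, c=M0/2=0, d=(M1−M0)/(6·1)=7/4, b=Δ0−h0·(2M0+M1)/6=-43/4
seg 1: a=-5, c=M1/2=21/4, d=(M2−M1)/(6·2)=-9/8, b=Δ1−h1·(2M1+M2)/6=-11/2
seg 2: a=-4, c=M2/2=-3/2, d=(M3−M2)/(6·1)=1/2, b=Δ2−h2·(2M2+M3)/6=2
t_q=3/4 → seg 0, τ=3/4; S=4+-43/4·τ+0·τ²+7/4·τ³=-851/256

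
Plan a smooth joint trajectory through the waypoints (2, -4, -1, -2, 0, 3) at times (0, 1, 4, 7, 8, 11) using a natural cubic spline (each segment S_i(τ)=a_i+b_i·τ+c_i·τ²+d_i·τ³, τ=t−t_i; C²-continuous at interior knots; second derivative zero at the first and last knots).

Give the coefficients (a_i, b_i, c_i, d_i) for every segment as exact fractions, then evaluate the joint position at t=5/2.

Δ: Δ0=-6, Δ1=1, Δ2=-1/3, Δ3=2, Δ4=1
row 1: diag=8, rhs=42; c'=3/8, d'=21/4
row 2: denom=12−3·3/8=87/8; d'=(-8−3·21/4)/(87/8)=-190/87
row 3: denom=8−3·8/29=208/29; d'=(14−3·-190/87)/(208/29)=149/52
row 4: denom=8−1·29/208=1635/208; d'=(-6−1·149/52)/(1635/208)=-1844/1635
back: M4=-1844/1635
back: M3=149/52−29/208·-1844/1635=4942/1635
back: M2=-190/87−8/29·4942/1635=-4934/1635
back: M1=21/4−3/8·-4934/1635=3478/545
M: M0=0, M1=3478/545, M2=-4934/1635, M3=4942/1635, M4=-1844/1635, M5=0
seg 0: a=2, c=M0/2=0, d=(M1−M0)/(6·1)=1739/1635, b=Δ0−h0·(2M0+M1)/6=-11549/1635
seg 1: a=-4, c=M1/2=1739/545, d=(M2−M1)/(6·3)=-7684/14715, b=Δ1−h1·(2M1+M2)/6=-6332/1635
seg 2: a=-1, c=M2/2=-2467/1635, d=(M3−M2)/(6·3)=1646/4905, b=Δ2−h2·(2M2+M3)/6=1918/1635
seg 3: a=-2, c=M3/2=2471/1635, d=(M4−M3)/(6·1)=-377/545, b=Δ3−h3·(2M3+M4)/6=386/327
seg 4: a=0, c=M4/2=-922/1635, d=(M5−M4)/(6·3)=922/14715, b=Δ4−h4·(2M4+M5)/6=3479/1635
t_q=5/2 → seg 1, τ=3/2; S=-4+-6332/1635·τ+1739/545·τ²+-7684/14715·τ³=-1915/436

  seg 0: a=2 b=-11549/1635 c=0 d=1739/1635
  seg 1: a=-4 b=-6332/1635 c=1739/545 d=-7684/14715
  seg 2: a=-1 b=1918/1635 c=-2467/1635 d=1646/4905
  seg 3: a=-2 b=386/327 c=2471/1635 d=-377/545
  seg 4: a=0 b=3479/1635 c=-922/1635 d=922/14715
S(5/2) = -1915/436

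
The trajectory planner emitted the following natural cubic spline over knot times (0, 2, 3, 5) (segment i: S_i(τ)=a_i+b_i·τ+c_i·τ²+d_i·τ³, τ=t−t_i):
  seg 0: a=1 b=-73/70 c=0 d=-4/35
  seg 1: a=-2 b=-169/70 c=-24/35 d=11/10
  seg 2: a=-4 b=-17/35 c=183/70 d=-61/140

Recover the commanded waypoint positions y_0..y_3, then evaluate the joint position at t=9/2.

y_0=1 y_1=-2 y_2=-4 y_3=2
S(9/2) = -71/224

y_0 = S_0(0) = a_0 = 1
y_1 = S_1(0) = a_1 = -2
y_2 = S_2(0) = a_2 = -4
y_3 = S_2(2) = 2
t_q=9/2 is in segment 2 (τ=3/2); S_2(τ)=-71/224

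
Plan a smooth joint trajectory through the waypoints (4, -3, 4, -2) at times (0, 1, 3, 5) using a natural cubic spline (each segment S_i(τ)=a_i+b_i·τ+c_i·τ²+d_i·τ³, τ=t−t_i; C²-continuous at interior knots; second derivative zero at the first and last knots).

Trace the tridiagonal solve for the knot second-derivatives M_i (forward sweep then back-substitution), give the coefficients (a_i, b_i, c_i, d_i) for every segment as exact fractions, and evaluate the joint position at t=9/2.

Δ: Δ0=-7, Δ1=7/2, Δ2=-3
row 1: diag=6, rhs=63; c'=1/3, d'=21/2
row 2: denom=8−2·1/3=22/3; d'=(-39−2·21/2)/(22/3)=-90/11
back: M2=-90/11
back: M1=21/2−1/3·-90/11=291/22
M: M0=0, M1=291/22, M2=-90/11, M3=0
seg 0: a=4, c=M0/2=0, d=(M1−M0)/(6·1)=97/44, b=Δ0−h0·(2M0+M1)/6=-405/44
seg 1: a=-3, c=M1/2=291/44, d=(M2−M1)/(6·2)=-157/88, b=Δ1−h1·(2M1+M2)/6=-57/22
seg 2: a=4, c=M2/2=-45/11, d=(M3−M2)/(6·2)=15/22, b=Δ2−h2·(2M2+M3)/6=27/11
t_q=9/2 → seg 2, τ=3/2; S=4+27/11·τ+-45/11·τ²+15/22·τ³=137/176

  seg 0: a=4 b=-405/44 c=0 d=97/44
  seg 1: a=-3 b=-57/22 c=291/44 d=-157/88
  seg 2: a=4 b=27/11 c=-45/11 d=15/22
S(9/2) = 137/176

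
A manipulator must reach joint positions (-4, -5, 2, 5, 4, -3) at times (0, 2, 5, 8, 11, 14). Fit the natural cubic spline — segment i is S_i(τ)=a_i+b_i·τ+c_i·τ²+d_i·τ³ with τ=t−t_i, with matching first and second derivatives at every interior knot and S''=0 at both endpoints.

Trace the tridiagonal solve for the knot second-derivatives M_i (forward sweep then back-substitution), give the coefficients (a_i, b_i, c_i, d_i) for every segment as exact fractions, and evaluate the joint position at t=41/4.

  seg 0: a=-4 b=-3649/3090 c=0 d=263/1545
  seg 1: a=-5 b=2663/3090 c=526/515 d=-4921/27810
  seg 2: a=2 b=3418/1545 c=-353/618 d=1549/27810
  seg 3: a=5 b=893/3090 c=-36/515 d=-85/1854
  seg 4: a=4 b=-2114/1545 c=-497/1030 d=497/9270
S(41/4) = 314711/65920

Δ: Δ0=-1/2, Δ1=7/3, Δ2=1, Δ3=-1/3, Δ4=-7/3
row 1: diag=10, rhs=17; c'=3/10, d'=17/10
row 2: denom=12−3·3/10=111/10; d'=(-8−3·17/10)/(111/10)=-131/111
row 3: denom=12−3·10/37=414/37; d'=(-8−3·-131/111)/(414/37)=-55/138
row 4: denom=12−3·37/138=515/46; d'=(-12−3·-55/138)/(515/46)=-497/515
back: M4=-497/515
back: M3=-55/138−37/138·-497/515=-72/515
back: M2=-131/111−10/37·-72/515=-353/309
back: M1=17/10−3/10·-353/309=1052/515
M: M0=0, M1=1052/515, M2=-353/309, M3=-72/515, M4=-497/515, M5=0
seg 0: a=-4, c=M0/2=0, d=(M1−M0)/(6·2)=263/1545, b=Δ0−h0·(2M0+M1)/6=-3649/3090
seg 1: a=-5, c=M1/2=526/515, d=(M2−M1)/(6·3)=-4921/27810, b=Δ1−h1·(2M1+M2)/6=2663/3090
seg 2: a=2, c=M2/2=-353/618, d=(M3−M2)/(6·3)=1549/27810, b=Δ2−h2·(2M2+M3)/6=3418/1545
seg 3: a=5, c=M3/2=-36/515, d=(M4−M3)/(6·3)=-85/1854, b=Δ3−h3·(2M3+M4)/6=893/3090
seg 4: a=4, c=M4/2=-497/1030, d=(M5−M4)/(6·3)=497/9270, b=Δ4−h4·(2M4+M5)/6=-2114/1545
t_q=41/4 → seg 3, τ=9/4; S=5+893/3090·τ+-36/515·τ²+-85/1854·τ³=314711/65920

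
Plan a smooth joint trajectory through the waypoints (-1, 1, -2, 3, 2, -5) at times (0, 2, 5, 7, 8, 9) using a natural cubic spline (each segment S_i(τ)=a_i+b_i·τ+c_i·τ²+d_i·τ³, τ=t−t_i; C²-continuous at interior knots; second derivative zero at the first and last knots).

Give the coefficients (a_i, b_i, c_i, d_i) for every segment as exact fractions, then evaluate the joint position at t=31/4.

  seg 0: a=-1 b=3368/1933 c=0 d=-1435/7732
  seg 1: a=1 b=-937/1933 c=-4305/3866 d=3641/11598
  seg 2: a=-2 b=5065/3866 c=3309/1933 d=-2159/3866
  seg 3: a=3 b=5629/3866 c=-3168/1933 d=-3159/3866
  seg 4: a=2 b=-8260/1933 c=-15813/3866 d=5271/3866
S(31/4) = 699075/247424

Δ: Δ0=1, Δ1=-1, Δ2=5/2, Δ3=-1, Δ4=-7
row 1: diag=10, rhs=-12; c'=3/10, d'=-6/5
row 2: denom=10−3·3/10=91/10; d'=(21−3·-6/5)/(91/10)=246/91
row 3: denom=6−2·20/91=506/91; d'=(-21−2·246/91)/(506/91)=-2403/506
row 4: denom=4−1·91/506=1933/506; d'=(-36−1·-2403/506)/(1933/506)=-15813/1933
back: M4=-15813/1933
back: M3=-2403/506−91/506·-15813/1933=-6336/1933
back: M2=246/91−20/91·-6336/1933=6618/1933
back: M1=-6/5−3/10·6618/1933=-4305/1933
M: M0=0, M1=-4305/1933, M2=6618/1933, M3=-6336/1933, M4=-15813/1933, M5=0
seg 0: a=-1, c=M0/2=0, d=(M1−M0)/(6·2)=-1435/7732, b=Δ0−h0·(2M0+M1)/6=3368/1933
seg 1: a=1, c=M1/2=-4305/3866, d=(M2−M1)/(6·3)=3641/11598, b=Δ1−h1·(2M1+M2)/6=-937/1933
seg 2: a=-2, c=M2/2=3309/1933, d=(M3−M2)/(6·2)=-2159/3866, b=Δ2−h2·(2M2+M3)/6=5065/3866
seg 3: a=3, c=M3/2=-3168/1933, d=(M4−M3)/(6·1)=-3159/3866, b=Δ3−h3·(2M3+M4)/6=5629/3866
seg 4: a=2, c=M4/2=-15813/3866, d=(M5−M4)/(6·1)=5271/3866, b=Δ4−h4·(2M4+M5)/6=-8260/1933
t_q=31/4 → seg 3, τ=3/4; S=3+5629/3866·τ+-3168/1933·τ²+-3159/3866·τ³=699075/247424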